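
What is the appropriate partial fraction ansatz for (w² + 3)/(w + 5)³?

Repeated linear factor (power 3): P/(w + 5) + Q/(w + 5)² + R/(w + 5)³


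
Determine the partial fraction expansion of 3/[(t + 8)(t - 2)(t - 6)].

Using cover-up method: α = 3/140, β = -3/40, γ = 3/56
Result: (3/140)/(t + 8) - (3/40)/(t - 2) + (3/56)/(t - 6)


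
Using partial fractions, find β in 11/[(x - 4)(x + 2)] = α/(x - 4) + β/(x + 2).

Cover-up at x = -2: β = 11/(-2 - 4) = -11/6


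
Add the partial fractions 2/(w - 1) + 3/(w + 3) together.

Common denominator (w - 1)(w + 3). Numerator: 2(w + 3) + 3(w - 1) = (2w + 6) + (3w - 3) = 5w + 3
Result: (5w + 3)/[(w - 1)(w + 3)]


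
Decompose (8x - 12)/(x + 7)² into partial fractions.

(8x - 12) = α(x + 7) + β. At x = -7: β = 8·(-7) - 12 = -68. Coeff of x: α = 8
Result: 8/(x + 7) - 68/(x + 7)²


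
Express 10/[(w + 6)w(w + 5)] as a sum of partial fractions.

Using cover-up method: P = 5/3, Q = 1/3, R = -2
Result: (5/3)/(w + 6) + (1/3)/w - 2/(w + 5)


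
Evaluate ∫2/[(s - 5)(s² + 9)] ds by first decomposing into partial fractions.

Cover-up at s=5: P = 2/(5²+9) = 1/17. Coeff matching: Q = -1/17, R = -5/17. Decomposition: (1/17)/(s - 5) - ((1/17)s + 5/17)/(s² + 9). Integrate: linear → ln, quadratic → (1/2)ln + arctan: (1/17) ln|(s - 5)| - (1/34) ln(s² + 9) - (5/51) arctan(s/3) + C


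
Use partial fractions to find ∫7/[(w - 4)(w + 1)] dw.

Decompose: 7/[(w - 4)(w + 1)] = (7/5)/(w - 4) - (7/5)/(w + 1). Integrate each term: (7/5) ln|(w - 4)| - (7/5) ln|(w + 1)| + C


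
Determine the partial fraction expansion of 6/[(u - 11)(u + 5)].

6/(u - 11)(u + 5) = P/(u - 11) + Q/(u + 5). P = 6/(11 + 5) = 3/8, Q = 6/(-5 - 11) = -3/8
Result: (3/8)/(u - 11) - (3/8)/(u + 5)


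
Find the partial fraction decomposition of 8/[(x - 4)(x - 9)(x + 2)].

Using cover-up method: α = -4/15, β = 8/55, γ = 4/33
Result: (-4/15)/(x - 4) + (8/55)/(x - 9) + (4/33)/(x + 2)


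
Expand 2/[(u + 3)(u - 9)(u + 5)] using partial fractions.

Using cover-up method: A = -1/12, B = 1/84, C = 1/14
Result: (-1/12)/(u + 3) + (1/84)/(u - 9) + (1/14)/(u + 5)


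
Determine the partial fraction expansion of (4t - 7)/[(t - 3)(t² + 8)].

At t=3: α = (4·3 - 7)/(3² + 8) = 5/17. β = -α = -5/17, γ = 4 - 3·α = 53/17
Result: (5/17)/(t - 3) - ((5/17)t - 53/17)/(t² + 8)


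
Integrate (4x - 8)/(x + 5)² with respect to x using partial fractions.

Decompose: α = 4, β = 4·(-5) - 8 = -28, so (4x - 8)/(x + 5)² = 4/(x + 5) - 28/(x + 5)². Integrate: ∫ α/(x + 5) dx = 4 ln|(x + 5)|; ∫ β/(x + 5)² dx = 28/(x + 5). Sum: 4 ln|(x + 5)| + 28/(x + 5) + C


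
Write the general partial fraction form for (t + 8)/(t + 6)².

Repeated linear factor: α/(t + 6) + β/(t + 6)²


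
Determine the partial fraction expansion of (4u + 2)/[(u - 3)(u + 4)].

At u=3: P = (4·3 + 2)/(3 + 4) = 2. At u=-4: Q = (4·(-4) + 2)/(-4 - 3) = 2
Result: 2/(u - 3) + 2/(u + 4)


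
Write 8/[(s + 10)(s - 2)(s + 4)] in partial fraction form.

Using cover-up method: P = 1/9, Q = 1/9, R = -2/9
Result: (1/9)/(s + 10) + (1/9)/(s - 2) - (2/9)/(s + 4)


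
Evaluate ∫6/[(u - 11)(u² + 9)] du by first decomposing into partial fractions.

Cover-up at u=11: A = 6/(11²+9) = 3/65. Coeff matching: B = -3/65, C = -33/65. Decomposition: (3/65)/(u - 11) - ((3/65)u + 33/65)/(u² + 9). Integrate: linear → ln, quadratic → (1/2)ln + arctan: (3/65) ln|(u - 11)| - (3/130) ln(u² + 9) - (11/65) arctan(u/3) + C


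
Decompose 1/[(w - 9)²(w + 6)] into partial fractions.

Cover-up at w=-6: C = 1/(-6 - 9)² = 1/225. Cover-up at w=9: B = 1/(9 + 6) = 1/15. Comparing w² coeff: A = -C = -1/225
Result: (-1/225)/(w - 9) + (1/15)/(w - 9)² + (1/225)/(w + 6)


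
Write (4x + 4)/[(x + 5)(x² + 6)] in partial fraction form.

At x=-5: A = (4·(-5) + 4)/((-5)² + 6) = -16/31. B = -A = 16/31, C = 4 - (-5)·A = 44/31
Result: (-16/31)/(x + 5) + ((16/31)x + 44/31)/(x² + 6)


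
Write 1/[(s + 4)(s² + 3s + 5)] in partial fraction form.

Cover-up at s = -4: α = 1/((-4)² + 3·(-4) + 5) = 1/9. Then β = -α = -1/9, γ = -α·(3 - 4) = 1/9
Result: (1/9)/(s + 4) - ((1/9)s - 1/9)/(s² + 3s + 5)


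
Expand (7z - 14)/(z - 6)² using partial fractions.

(7z - 14) = P(z - 6) + Q. At z = 6: Q = 7·6 - 14 = 28. Coeff of z: P = 7
Result: 7/(z - 6) + 28/(z - 6)²


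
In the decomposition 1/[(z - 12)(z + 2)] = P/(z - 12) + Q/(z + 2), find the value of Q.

Cover-up at z = -2: Q = 1/(-2 - 12) = -1/14


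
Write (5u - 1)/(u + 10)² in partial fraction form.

(5u - 1) = A(u + 10) + B. At u = -10: B = 5·(-10) - 1 = -51. Coeff of u: A = 5
Result: 5/(u + 10) - 51/(u + 10)²


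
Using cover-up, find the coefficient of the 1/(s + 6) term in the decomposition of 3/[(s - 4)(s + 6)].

Cover (s + 6), set s=-6: 3/((s - 4) at s=-6) = 3/(-10) = -3/10


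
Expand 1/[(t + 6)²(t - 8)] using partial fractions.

Cover-up at t=8: C = 1/(8 + 6)² = 1/196. Cover-up at t=-6: B = 1/(-6 - 8) = -1/14. Comparing t² coeff: A = -C = -1/196
Result: (-1/196)/(t + 6) - (1/14)/(t + 6)² + (1/196)/(t - 8)


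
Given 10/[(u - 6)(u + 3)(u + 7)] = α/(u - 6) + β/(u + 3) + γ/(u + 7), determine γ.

Cover-up at u = -7: γ = 10/[(-7 - 6)(-7 + 3)] = 10/[(-13)(-4)] = 10/52 = 5/26


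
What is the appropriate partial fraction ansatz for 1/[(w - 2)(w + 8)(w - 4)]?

Three distinct linear factors: α/(w - 2) + β/(w + 8) + γ/(w - 4)


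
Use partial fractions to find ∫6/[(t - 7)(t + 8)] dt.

Decompose: 6/[(t - 7)(t + 8)] = (2/5)/(t - 7) - (2/5)/(t + 8). Integrate each term: (2/5) ln|(t - 7)| - (2/5) ln|(t + 8)| + C


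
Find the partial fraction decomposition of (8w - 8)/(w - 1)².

(8w - 8) = A(w - 1) + B. At w = 1: B = 8·1 - 8 = 0. Coeff of w: A = 8
Result: 8/(w - 1)


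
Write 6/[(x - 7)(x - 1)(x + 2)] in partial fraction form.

Using cover-up method: A = 1/9, B = -1/3, C = 2/9
Result: (1/9)/(x - 7) - (1/3)/(x - 1) + (2/9)/(x + 2)


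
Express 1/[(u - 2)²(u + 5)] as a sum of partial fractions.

Cover-up at u=-5: γ = 1/(-5 - 2)² = 1/49. Cover-up at u=2: β = 1/(2 + 5) = 1/7. Comparing u² coeff: α = -γ = -1/49
Result: (-1/49)/(u - 2) + (1/7)/(u - 2)² + (1/49)/(u + 5)


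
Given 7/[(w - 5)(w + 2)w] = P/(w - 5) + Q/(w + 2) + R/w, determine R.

Cover-up at w = 0: R = 7/[(0 - 5)(0 + 2)] = 7/[(-5)(2)] = -7/10


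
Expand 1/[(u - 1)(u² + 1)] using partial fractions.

Cover-up at u = 1: A = 1/(1² + 1) = 1/2. Then B = -A = -1/2, C = -A·(0 + 1) = -1/2
Result: (1/2)/(u - 1) - ((1/2)u + 1/2)/(u² + 1)


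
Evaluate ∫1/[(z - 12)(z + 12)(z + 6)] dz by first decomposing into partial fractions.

Cover-up: α = 1/432, β = 1/144, γ = -1/108. Decomposition: (1/432)/(z - 12) + (1/144)/(z + 12) - (1/108)/(z + 6). Integrate each term: (1/432) ln|(z - 12)| + (1/144) ln|(z + 12)| - (1/108) ln|(z + 6)| + C


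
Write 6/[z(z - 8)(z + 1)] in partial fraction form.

Using cover-up method: P = -3/4, Q = 1/12, R = 2/3
Result: (-3/4)/z + (1/12)/(z - 8) + (2/3)/(z + 1)


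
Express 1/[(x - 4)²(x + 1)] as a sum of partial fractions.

Cover-up at x=-1: γ = 1/(-1 - 4)² = 1/25. Cover-up at x=4: β = 1/(4 + 1) = 1/5. Comparing x² coeff: α = -γ = -1/25
Result: (-1/25)/(x - 4) + (1/5)/(x - 4)² + (1/25)/(x + 1)


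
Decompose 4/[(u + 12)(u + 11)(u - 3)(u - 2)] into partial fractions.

Using Heaviside cover-up: (-2/105)/(u + 12) + (2/91)/(u + 11) + (2/105)/(u - 3) - (2/91)/(u - 2)


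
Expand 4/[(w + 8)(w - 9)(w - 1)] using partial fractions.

Using cover-up method: P = 4/153, Q = 1/34, R = -1/18
Result: (4/153)/(w + 8) + (1/34)/(w - 9) - (1/18)/(w - 1)


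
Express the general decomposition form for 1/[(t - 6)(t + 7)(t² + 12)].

Two linear + quadratic: A/(t - 6) + B/(t + 7) + (Ct + D)/(t² + 12)


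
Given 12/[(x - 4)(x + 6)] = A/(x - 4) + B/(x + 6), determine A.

Cover-up at x = 4: A = 12/(4 + 6) = 12/10 = 6/5


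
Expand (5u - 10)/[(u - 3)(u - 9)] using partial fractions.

At u=3: P = (5·3 - 10)/(3 - 9) = -5/6. At u=9: Q = (5·9 - 10)/(9 - 3) = 35/6
Result: (-5/6)/(u - 3) + (35/6)/(u - 9)


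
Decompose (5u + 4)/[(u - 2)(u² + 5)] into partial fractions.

At u=2: α = (5·2 + 4)/(2² + 5) = 14/9. β = -α = -14/9, γ = 5 - 2·α = 17/9
Result: (14/9)/(u - 2) - ((14/9)u - 17/9)/(u² + 5)


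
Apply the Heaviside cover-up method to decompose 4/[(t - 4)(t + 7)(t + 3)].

Cover (t - 4), t=4: A = 4/[(4 + 7)(4 + 3)] = 4/77. Cover (t + 7), t=-7: B = 4/[(-7 - 4)(-7 + 3)] = 1/11. Cover (t + 3), t=-3: C = 4/[(-3 - 4)(-3 + 7)] = -1/7.
Result: (4/77)/(t - 4) + (1/11)/(t + 7) - (1/7)/(t + 3)


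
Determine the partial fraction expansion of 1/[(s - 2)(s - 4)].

1/(s - 2)(s - 4) = P/(s - 2) + Q/(s - 4). P = 1/(2 - 4) = -1/2, Q = 1/(4 - 2) = 1/2
Result: (-1/2)/(s - 2) + (1/2)/(s - 4)


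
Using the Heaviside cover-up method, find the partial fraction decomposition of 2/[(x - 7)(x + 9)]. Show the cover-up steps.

Cover (x - 7): set x=7, get P = 2/(7 + 9) = 1/8. Cover (x + 9): set x=-9, get Q = 2/(-9 - 7) = -1/8.
Result: (1/8)/(x - 7) - (1/8)/(x + 9)


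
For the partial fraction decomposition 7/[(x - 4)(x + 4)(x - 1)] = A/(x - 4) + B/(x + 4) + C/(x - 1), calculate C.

Cover-up at x = 1: C = 7/[(1 - 4)(1 + 4)] = 7/[(-3)(5)] = -7/15


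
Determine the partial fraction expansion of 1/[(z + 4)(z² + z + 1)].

Cover-up at z = -4: P = 1/((-4)² + 1·(-4) + 1) = 1/13. Then Q = -P = -1/13, R = -P·(1 - 4) = 3/13
Result: (1/13)/(z + 4) - ((1/13)z - 3/13)/(z² + z + 1)


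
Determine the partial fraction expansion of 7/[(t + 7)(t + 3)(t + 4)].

Using cover-up method: A = 7/12, B = 7/4, C = -7/3
Result: (7/12)/(t + 7) + (7/4)/(t + 3) - (7/3)/(t + 4)


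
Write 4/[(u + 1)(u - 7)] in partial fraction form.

4/(u + 1)(u - 7) = α/(u + 1) + β/(u - 7). α = 4/(-1 - 7) = -1/2, β = 4/(7 + 1) = 1/2
Result: (-1/2)/(u + 1) + (1/2)/(u - 7)


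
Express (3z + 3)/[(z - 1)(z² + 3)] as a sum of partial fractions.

At z=1: A = (3·1 + 3)/(1² + 3) = 3/2. B = -A = -3/2, C = 3 - 1·A = 3/2
Result: (3/2)/(z - 1) - ((3/2)z - 3/2)/(z² + 3)


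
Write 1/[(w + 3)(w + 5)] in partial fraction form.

1/(w + 3)(w + 5) = α/(w + 3) + β/(w + 5). α = 1/(-3 + 5) = 1/2, β = 1/(-5 + 3) = -1/2
Result: (1/2)/(w + 3) - (1/2)/(w + 5)


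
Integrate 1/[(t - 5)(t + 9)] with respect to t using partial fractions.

Decompose: 1/[(t - 5)(t + 9)] = (1/14)/(t - 5) - (1/14)/(t + 9). Integrate each term: (1/14) ln|(t - 5)| - (1/14) ln|(t + 9)| + C


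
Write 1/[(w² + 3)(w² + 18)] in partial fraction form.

Coefficient matching gives A = C = 0, B = 1/(18-3) = 1/15, D = -B = -1/15
Result: (1/15)/(w² + 3) - (1/15)/(w² + 18)


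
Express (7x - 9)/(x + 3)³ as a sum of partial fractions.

(7x - 9) = A(x + 3)² + B(x + 3) + C. At x = -3: C = 7·(-3) - 9 = -30. Coefficients: A = 0, B = 7
Result: 7/(x + 3)² - 30/(x + 3)³


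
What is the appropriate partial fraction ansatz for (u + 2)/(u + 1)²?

Repeated linear factor: P/(u + 1) + Q/(u + 1)²


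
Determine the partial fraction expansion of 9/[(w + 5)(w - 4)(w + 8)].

Using cover-up method: P = -1/3, Q = 1/12, R = 1/4
Result: (-1/3)/(w + 5) + (1/12)/(w - 4) + (1/4)/(w + 8)


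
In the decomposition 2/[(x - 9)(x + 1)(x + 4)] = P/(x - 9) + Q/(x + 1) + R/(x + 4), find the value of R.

Cover-up at x = -4: R = 2/[(-4 - 9)(-4 + 1)] = 2/[(-13)(-3)] = 2/39


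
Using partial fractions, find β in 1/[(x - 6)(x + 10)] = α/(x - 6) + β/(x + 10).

Cover-up at x = -10: β = 1/(-10 - 6) = -1/16


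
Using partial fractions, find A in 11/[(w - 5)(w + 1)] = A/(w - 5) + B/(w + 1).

Cover-up at w = 5: A = 11/(5 + 1) = 11/6


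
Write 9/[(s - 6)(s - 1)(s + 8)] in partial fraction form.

Using cover-up method: A = 9/70, B = -1/5, C = 1/14
Result: (9/70)/(s - 6) - (1/5)/(s - 1) + (1/14)/(s + 8)


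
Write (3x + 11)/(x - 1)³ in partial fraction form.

(3x + 11) = A(x - 1)² + B(x - 1) + C. At x = 1: C = 3·1 + 11 = 14. Coefficients: A = 0, B = 3
Result: 3/(x - 1)² + 14/(x - 1)³


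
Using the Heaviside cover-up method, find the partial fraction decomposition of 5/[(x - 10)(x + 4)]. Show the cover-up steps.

Cover (x - 10): set x=10, get P = 5/(10 + 4) = 5/14. Cover (x + 4): set x=-4, get Q = 5/(-4 - 10) = -5/14.
Result: (5/14)/(x - 10) - (5/14)/(x + 4)


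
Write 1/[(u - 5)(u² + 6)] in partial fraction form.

Cover-up at u = 5: α = 1/(5² + 6) = 1/31. Then β = -α = -1/31, γ = -α·(0 + 5) = -5/31
Result: (1/31)/(u - 5) - ((1/31)u + 5/31)/(u² + 6)


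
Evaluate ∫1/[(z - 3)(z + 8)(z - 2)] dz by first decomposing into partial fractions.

Cover-up: α = 1/11, β = 1/110, γ = -1/10. Decomposition: (1/11)/(z - 3) + (1/110)/(z + 8) - (1/10)/(z - 2). Integrate each term: (1/11) ln|(z - 3)| + (1/110) ln|(z + 8)| - (1/10) ln|(z - 2)| + C


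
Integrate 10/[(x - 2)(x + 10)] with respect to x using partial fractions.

Decompose: 10/[(x - 2)(x + 10)] = (5/6)/(x - 2) - (5/6)/(x + 10). Integrate each term: (5/6) ln|(x - 2)| - (5/6) ln|(x + 10)| + C


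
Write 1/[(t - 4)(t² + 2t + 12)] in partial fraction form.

Cover-up at t = 4: α = 1/(4² + 2·4 + 12) = 1/36. Then β = -α = -1/36, γ = -α·(2 + 4) = -1/6
Result: (1/36)/(t - 4) - ((1/36)t + 1/6)/(t² + 2t + 12)


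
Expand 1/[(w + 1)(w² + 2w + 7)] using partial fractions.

Cover-up at w = -1: α = 1/((-1)² + 2·(-1) + 7) = 1/6. Then β = -α = -1/6, γ = -α·(2 - 1) = -1/6
Result: (1/6)/(w + 1) - ((1/6)w + 1/6)/(w² + 2w + 7)


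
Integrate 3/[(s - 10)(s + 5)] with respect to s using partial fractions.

Decompose: 3/[(s - 10)(s + 5)] = (1/5)/(s - 10) - (1/5)/(s + 5). Integrate each term: (1/5) ln|(s - 10)| - (1/5) ln|(s + 5)| + C


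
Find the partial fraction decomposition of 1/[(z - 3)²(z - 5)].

Cover-up at z=5: R = 1/(5 - 3)² = 1/4. Cover-up at z=3: Q = 1/(3 - 5) = -1/2. Comparing z² coeff: P = -R = -1/4
Result: (-1/4)/(z - 3) - (1/2)/(z - 3)² + (1/4)/(z - 5)


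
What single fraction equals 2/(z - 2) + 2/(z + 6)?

Common denominator (z - 2)(z + 6). Numerator: 2(z + 6) + 2(z - 2) = (2z + 12) + (2z - 4) = 4z + 8
Result: (4z + 8)/[(z - 2)(z + 6)]


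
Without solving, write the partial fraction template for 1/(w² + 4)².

Repeated quadratic factor: (Pw + Q)/(w² + 4) + (Rw + S)/(w² + 4)²


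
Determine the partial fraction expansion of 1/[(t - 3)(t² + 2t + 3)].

Cover-up at t = 3: α = 1/(3² + 2·3 + 3) = 1/18. Then β = -α = -1/18, γ = -α·(2 + 3) = -5/18
Result: (1/18)/(t - 3) - ((1/18)t + 5/18)/(t² + 2t + 3)


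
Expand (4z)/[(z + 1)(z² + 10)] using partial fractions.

At z=-1: A = (4·(-1) + 0)/((-1)² + 10) = -4/11. B = -A = 4/11, C = 4 - (-1)·A = 40/11
Result: (-4/11)/(z + 1) + ((4/11)z + 40/11)/(z² + 10)


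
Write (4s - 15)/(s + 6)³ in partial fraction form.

(4s - 15) = P(s + 6)² + Q(s + 6) + R. At s = -6: R = 4·(-6) - 15 = -39. Coefficients: P = 0, Q = 4
Result: 4/(s + 6)² - 39/(s + 6)³


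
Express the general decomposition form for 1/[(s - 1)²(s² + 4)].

Repeated linear + quadratic: P/(s - 1) + Q/(s - 1)² + (Rs + S)/(s² + 4)


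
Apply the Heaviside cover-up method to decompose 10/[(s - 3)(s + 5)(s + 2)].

Cover (s - 3), s=3: A = 10/[(3 + 5)(3 + 2)] = 1/4. Cover (s + 5), s=-5: B = 10/[(-5 - 3)(-5 + 2)] = 5/12. Cover (s + 2), s=-2: C = 10/[(-2 - 3)(-2 + 5)] = -2/3.
Result: (1/4)/(s - 3) + (5/12)/(s + 5) - (2/3)/(s + 2)


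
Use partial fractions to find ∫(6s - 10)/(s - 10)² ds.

Decompose: A = 6, B = 6·10 - 10 = 50, so (6s - 10)/(s - 10)² = 6/(s - 10) + 50/(s - 10)². Integrate: ∫ A/(s - 10) ds = 6 ln|(s - 10)|; ∫ B/(s - 10)² ds = -50/(s - 10). Sum: 6 ln|(s - 10)| - 50/(s - 10) + C


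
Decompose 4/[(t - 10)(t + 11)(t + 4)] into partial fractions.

Using cover-up method: α = 2/147, β = 4/147, γ = -2/49
Result: (2/147)/(t - 10) + (4/147)/(t + 11) - (2/49)/(t + 4)


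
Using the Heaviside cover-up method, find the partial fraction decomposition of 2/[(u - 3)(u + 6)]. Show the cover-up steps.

Cover (u - 3): set u=3, get α = 2/(3 + 6) = 2/9. Cover (u + 6): set u=-6, get β = 2/(-6 - 3) = -2/9.
Result: (2/9)/(u - 3) - (2/9)/(u + 6)


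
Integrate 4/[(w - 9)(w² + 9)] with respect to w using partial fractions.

Cover-up at w=9: A = 4/(9²+9) = 2/45. Coeff matching: B = -2/45, C = -2/5. Decomposition: (2/45)/(w - 9) - ((2/45)w + 2/5)/(w² + 9). Integrate: linear → ln, quadratic → (1/2)ln + arctan: (2/45) ln|(w - 9)| - (1/45) ln(w² + 9) - (2/15) arctan(w/3) + C


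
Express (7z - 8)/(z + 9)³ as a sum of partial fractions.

(7z - 8) = α(z + 9)² + β(z + 9) + γ. At z = -9: γ = 7·(-9) - 8 = -71. Coefficients: α = 0, β = 7
Result: 7/(z + 9)² - 71/(z + 9)³


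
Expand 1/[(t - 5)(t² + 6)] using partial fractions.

Cover-up at t = 5: α = 1/(5² + 6) = 1/31. Then β = -α = -1/31, γ = -α·(0 + 5) = -5/31
Result: (1/31)/(t - 5) - ((1/31)t + 5/31)/(t² + 6)


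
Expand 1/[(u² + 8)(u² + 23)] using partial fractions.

Coefficient matching gives α = γ = 0, β = 1/(23-8) = 1/15, δ = -β = -1/15
Result: (1/15)/(u² + 8) - (1/15)/(u² + 23)


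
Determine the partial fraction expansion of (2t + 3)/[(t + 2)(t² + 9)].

At t=-2: α = (2·(-2) + 3)/((-2)² + 9) = -1/13. β = -α = 1/13, γ = 2 - (-2)·α = 24/13
Result: (-1/13)/(t + 2) + ((1/13)t + 24/13)/(t² + 9)


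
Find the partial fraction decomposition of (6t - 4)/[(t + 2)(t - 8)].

At t=-2: P = (6·(-2) - 4)/(-2 - 8) = 8/5. At t=8: Q = (6·8 - 4)/(8 + 2) = 22/5
Result: (8/5)/(t + 2) + (22/5)/(t - 8)


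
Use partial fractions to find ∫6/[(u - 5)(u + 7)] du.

Decompose: 6/[(u - 5)(u + 7)] = (1/2)/(u - 5) - (1/2)/(u + 7). Integrate each term: (1/2) ln|(u - 5)| - (1/2) ln|(u + 7)| + C


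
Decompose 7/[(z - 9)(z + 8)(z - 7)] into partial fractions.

Using cover-up method: P = 7/34, Q = 7/255, R = -7/30
Result: (7/34)/(z - 9) + (7/255)/(z + 8) - (7/30)/(z - 7)


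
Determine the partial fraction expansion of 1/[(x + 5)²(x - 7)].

Cover-up at x=7: C = 1/(7 + 5)² = 1/144. Cover-up at x=-5: B = 1/(-5 - 7) = -1/12. Comparing x² coeff: A = -C = -1/144
Result: (-1/144)/(x + 5) - (1/12)/(x + 5)² + (1/144)/(x - 7)


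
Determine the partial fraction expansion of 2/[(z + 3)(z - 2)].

2/(z + 3)(z - 2) = P/(z + 3) + Q/(z - 2). P = 2/(-3 - 2) = -2/5, Q = 2/(2 + 3) = 2/5
Result: (-2/5)/(z + 3) + (2/5)/(z - 2)


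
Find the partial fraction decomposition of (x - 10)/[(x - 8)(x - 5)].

At x=8: P = (1·8 - 10)/(8 - 5) = -2/3. At x=5: Q = (1·5 - 10)/(5 - 8) = 5/3
Result: (-2/3)/(x - 8) + (5/3)/(x - 5)


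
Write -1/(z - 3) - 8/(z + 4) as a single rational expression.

Common denominator (z - 3)(z + 4). Numerator: -1(z + 4) - 8(z - 3) = (-z - 4) - (8z - 24) = -9z + 20
Result: (-9z + 20)/[(z - 3)(z + 4)]


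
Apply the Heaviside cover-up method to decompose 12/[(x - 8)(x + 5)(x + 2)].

Cover (x - 8), x=8: P = 12/[(8 + 5)(8 + 2)] = 6/65. Cover (x + 5), x=-5: Q = 12/[(-5 - 8)(-5 + 2)] = 4/13. Cover (x + 2), x=-2: R = 12/[(-2 - 8)(-2 + 5)] = -2/5.
Result: (6/65)/(x - 8) + (4/13)/(x + 5) - (2/5)/(x + 2)


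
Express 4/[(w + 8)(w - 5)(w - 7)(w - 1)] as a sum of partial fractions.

Using Heaviside cover-up: (-4/1755)/(w + 8) - (1/26)/(w - 5) + (1/45)/(w - 7) + (1/54)/(w - 1)


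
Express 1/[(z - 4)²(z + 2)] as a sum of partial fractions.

Cover-up at z=-2: C = 1/(-2 - 4)² = 1/36. Cover-up at z=4: B = 1/(4 + 2) = 1/6. Comparing z² coeff: A = -C = -1/36
Result: (-1/36)/(z - 4) + (1/6)/(z - 4)² + (1/36)/(z + 2)


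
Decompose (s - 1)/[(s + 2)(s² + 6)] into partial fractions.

At s=-2: P = (1·(-2) - 1)/((-2)² + 6) = -3/10. Q = -P = 3/10, R = 1 - (-2)·P = 2/5
Result: (-3/10)/(s + 2) + ((3/10)s + 2/5)/(s² + 6)


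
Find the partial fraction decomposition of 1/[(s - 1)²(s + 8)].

Cover-up at s=-8: R = 1/(-8 - 1)² = 1/81. Cover-up at s=1: Q = 1/(1 + 8) = 1/9. Comparing s² coeff: P = -R = -1/81
Result: (-1/81)/(s - 1) + (1/9)/(s - 1)² + (1/81)/(s + 8)


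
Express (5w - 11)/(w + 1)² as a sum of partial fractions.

(5w - 11) = P(w + 1) + Q. At w = -1: Q = 5·(-1) - 11 = -16. Coeff of w: P = 5
Result: 5/(w + 1) - 16/(w + 1)²


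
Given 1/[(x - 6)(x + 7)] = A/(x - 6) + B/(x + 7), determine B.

Cover-up at x = -7: B = 1/(-7 - 6) = -1/13


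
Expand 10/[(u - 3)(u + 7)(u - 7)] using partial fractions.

Using cover-up method: α = -1/4, β = 1/14, γ = 5/28
Result: (-1/4)/(u - 3) + (1/14)/(u + 7) + (5/28)/(u - 7)


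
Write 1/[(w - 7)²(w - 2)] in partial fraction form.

Cover-up at w=2: C = 1/(2 - 7)² = 1/25. Cover-up at w=7: B = 1/(7 - 2) = 1/5. Comparing w² coeff: A = -C = -1/25
Result: (-1/25)/(w - 7) + (1/5)/(w - 7)² + (1/25)/(w - 2)


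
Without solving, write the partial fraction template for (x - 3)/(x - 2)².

Repeated linear factor: P/(x - 2) + Q/(x - 2)²


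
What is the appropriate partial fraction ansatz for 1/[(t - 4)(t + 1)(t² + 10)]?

Two linear + quadratic: A/(t - 4) + B/(t + 1) + (Ct + D)/(t² + 10)


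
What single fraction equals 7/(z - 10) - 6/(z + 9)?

Common denominator (z - 10)(z + 9). Numerator: 7(z + 9) - 6(z - 10) = (7z + 63) - (6z - 60) = z + 123
Result: (z + 123)/[(z - 10)(z + 9)]


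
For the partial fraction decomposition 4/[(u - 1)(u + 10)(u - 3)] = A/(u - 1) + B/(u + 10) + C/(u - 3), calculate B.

Cover-up at u = -10: B = 4/[(-10 - 1)(-10 - 3)] = 4/[(-11)(-13)] = 4/143


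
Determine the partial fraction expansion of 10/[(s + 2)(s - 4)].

10/(s + 2)(s - 4) = A/(s + 2) + B/(s - 4). A = 10/(-2 - 4) = -5/3, B = 10/(4 + 2) = 5/3
Result: (-5/3)/(s + 2) + (5/3)/(s - 4)


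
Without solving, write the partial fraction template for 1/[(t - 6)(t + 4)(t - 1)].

Three distinct linear factors: A/(t - 6) + B/(t + 4) + C/(t - 1)


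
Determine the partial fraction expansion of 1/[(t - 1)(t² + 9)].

Cover-up at t = 1: A = 1/(1² + 9) = 1/10. Then B = -A = -1/10, C = -A·(0 + 1) = -1/10
Result: (1/10)/(t - 1) - ((1/10)t + 1/10)/(t² + 9)


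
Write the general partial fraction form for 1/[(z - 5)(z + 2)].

Distinct linear factors: α/(z - 5) + β/(z + 2)


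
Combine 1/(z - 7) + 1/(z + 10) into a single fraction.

Common denominator (z - 7)(z + 10). Numerator: 1(z + 10) + 1(z - 7) = (z + 10) + (z - 7) = 2z + 3
Result: (2z + 3)/[(z - 7)(z + 10)]


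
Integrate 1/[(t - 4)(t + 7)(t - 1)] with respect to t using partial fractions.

Cover-up: P = 1/33, Q = 1/88, R = -1/24. Decomposition: (1/33)/(t - 4) + (1/88)/(t + 7) - (1/24)/(t - 1). Integrate each term: (1/33) ln|(t - 4)| + (1/88) ln|(t + 7)| - (1/24) ln|(t - 1)| + C


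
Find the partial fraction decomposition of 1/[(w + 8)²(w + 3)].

Cover-up at w=-3: C = 1/(-3 + 8)² = 1/25. Cover-up at w=-8: B = 1/(-8 + 3) = -1/5. Comparing w² coeff: A = -C = -1/25
Result: (-1/25)/(w + 8) - (1/5)/(w + 8)² + (1/25)/(w + 3)


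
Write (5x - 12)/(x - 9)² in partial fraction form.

(5x - 12) = α(x - 9) + β. At x = 9: β = 5·9 - 12 = 33. Coeff of x: α = 5
Result: 5/(x - 9) + 33/(x - 9)²


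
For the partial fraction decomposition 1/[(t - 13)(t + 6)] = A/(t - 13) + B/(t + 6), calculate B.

Cover-up at t = -6: B = 1/(-6 - 13) = -1/19


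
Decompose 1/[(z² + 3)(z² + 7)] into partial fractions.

Coefficient matching gives α = γ = 0, β = 1/(7-3) = 1/4, δ = -β = -1/4
Result: (1/4)/(z² + 3) - (1/4)/(z² + 7)


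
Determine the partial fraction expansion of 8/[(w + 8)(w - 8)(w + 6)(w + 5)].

Using Heaviside cover-up: (-1/12)/(w + 8) + (1/364)/(w - 8) + (2/7)/(w + 6) - (8/39)/(w + 5)


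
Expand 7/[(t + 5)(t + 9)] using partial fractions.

7/(t + 5)(t + 9) = A/(t + 5) + B/(t + 9). A = 7/(-5 + 9) = 7/4, B = 7/(-9 + 5) = -7/4
Result: (7/4)/(t + 5) - (7/4)/(t + 9)


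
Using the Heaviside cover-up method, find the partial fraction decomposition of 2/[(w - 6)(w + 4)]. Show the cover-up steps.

Cover (w - 6): set w=6, get α = 2/(6 + 4) = 1/5. Cover (w + 4): set w=-4, get β = 2/(-4 - 6) = -1/5.
Result: (1/5)/(w - 6) - (1/5)/(w + 4)


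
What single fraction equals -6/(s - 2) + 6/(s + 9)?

Common denominator (s - 2)(s + 9). Numerator: -6(s + 9) + 6(s - 2) = (-6s - 54) + (6s - 12) = -66
Result: (-66)/[(s - 2)(s + 9)]


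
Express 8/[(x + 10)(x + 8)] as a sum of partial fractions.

8/(x + 10)(x + 8) = α/(x + 10) + β/(x + 8). α = 8/(-10 + 8) = -4, β = 8/(-8 + 10) = 4
Result: -4/(x + 10) + 4/(x + 8)


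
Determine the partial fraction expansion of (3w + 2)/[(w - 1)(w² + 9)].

At w=1: P = (3·1 + 2)/(1² + 9) = 1/2. Q = -P = -1/2, R = 3 - 1·P = 5/2
Result: (1/2)/(w - 1) - ((1/2)w - 5/2)/(w² + 9)


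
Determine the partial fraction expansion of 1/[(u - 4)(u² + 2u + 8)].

Cover-up at u = 4: P = 1/(4² + 2·4 + 8) = 1/32. Then Q = -P = -1/32, R = -P·(2 + 4) = -3/16
Result: (1/32)/(u - 4) - ((1/32)u + 3/16)/(u² + 2u + 8)


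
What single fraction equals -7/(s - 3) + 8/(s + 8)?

Common denominator (s - 3)(s + 8). Numerator: -7(s + 8) + 8(s - 3) = (-7s - 56) + (8s - 24) = s - 80
Result: (s - 80)/[(s - 3)(s + 8)]


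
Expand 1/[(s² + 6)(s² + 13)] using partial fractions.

Coefficient matching gives α = γ = 0, β = 1/(13-6) = 1/7, δ = -β = -1/7
Result: (1/7)/(s² + 6) - (1/7)/(s² + 13)


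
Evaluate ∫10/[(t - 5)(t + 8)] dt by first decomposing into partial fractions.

Decompose: 10/[(t - 5)(t + 8)] = (10/13)/(t - 5) - (10/13)/(t + 8). Integrate each term: (10/13) ln|(t - 5)| - (10/13) ln|(t + 8)| + C


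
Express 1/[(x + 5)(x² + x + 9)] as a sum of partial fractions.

Cover-up at x = -5: α = 1/((-5)² + 1·(-5) + 9) = 1/29. Then β = -α = -1/29, γ = -α·(1 - 5) = 4/29
Result: (1/29)/(x + 5) - ((1/29)x - 4/29)/(x² + x + 9)


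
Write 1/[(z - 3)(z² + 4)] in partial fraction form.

Cover-up at z = 3: A = 1/(3² + 4) = 1/13. Then B = -A = -1/13, C = -A·(0 + 3) = -3/13
Result: (1/13)/(z - 3) - ((1/13)z + 3/13)/(z² + 4)


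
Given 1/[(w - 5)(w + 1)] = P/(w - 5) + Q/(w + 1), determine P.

Cover-up at w = 5: P = 1/(5 + 1) = 1/6


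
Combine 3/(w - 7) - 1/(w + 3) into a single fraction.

Common denominator (w - 7)(w + 3). Numerator: 3(w + 3) - 1(w - 7) = (3w + 9) - (w - 7) = 2w + 16
Result: (2w + 16)/[(w - 7)(w + 3)]


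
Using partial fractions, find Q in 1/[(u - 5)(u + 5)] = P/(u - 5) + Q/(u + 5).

Cover-up at u = -5: Q = 1/(-5 - 5) = -1/10


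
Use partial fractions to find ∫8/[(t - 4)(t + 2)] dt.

Decompose: 8/[(t - 4)(t + 2)] = (4/3)/(t - 4) - (4/3)/(t + 2). Integrate each term: (4/3) ln|(t - 4)| - (4/3) ln|(t + 2)| + C


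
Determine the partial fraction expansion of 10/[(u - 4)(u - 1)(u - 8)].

Using cover-up method: A = -5/6, B = 10/21, C = 5/14
Result: (-5/6)/(u - 4) + (10/21)/(u - 1) + (5/14)/(u - 8)


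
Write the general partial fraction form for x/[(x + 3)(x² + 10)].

Linear + irreducible quadratic: α/(x + 3) + (βx + γ)/(x² + 10)


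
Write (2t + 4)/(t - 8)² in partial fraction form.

(2t + 4) = α(t - 8) + β. At t = 8: β = 2·8 + 4 = 20. Coeff of t: α = 2
Result: 2/(t - 8) + 20/(t - 8)²


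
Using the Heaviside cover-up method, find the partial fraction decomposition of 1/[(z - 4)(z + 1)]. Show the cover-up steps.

Cover (z - 4): set z=4, get A = 1/(4 + 1) = 1/5. Cover (z + 1): set z=-1, get B = 1/(-1 - 4) = -1/5.
Result: (1/5)/(z - 4) - (1/5)/(z + 1)


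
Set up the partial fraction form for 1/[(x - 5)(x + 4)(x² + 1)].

Two linear + quadratic: A/(x - 5) + B/(x + 4) + (Cx + D)/(x² + 1)


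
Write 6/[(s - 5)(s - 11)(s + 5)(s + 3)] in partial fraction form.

Using Heaviside cover-up: (-1/80)/(s - 5) + (1/224)/(s - 11) - (3/160)/(s + 5) + (3/112)/(s + 3)


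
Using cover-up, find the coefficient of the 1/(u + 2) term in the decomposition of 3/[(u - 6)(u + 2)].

Cover (u + 2), set u=-2: 3/((u - 6) at u=-2) = 3/(-8) = -3/8


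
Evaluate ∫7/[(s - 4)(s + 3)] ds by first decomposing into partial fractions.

Decompose: 7/[(s - 4)(s + 3)] = 1/(s - 4) - 1/(s + 3). Integrate each term: ln|(s - 4)| - ln|(s + 3)| + C


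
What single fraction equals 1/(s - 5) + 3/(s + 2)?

Common denominator (s - 5)(s + 2). Numerator: 1(s + 2) + 3(s - 5) = (s + 2) + (3s - 15) = 4s - 13
Result: (4s - 13)/[(s - 5)(s + 2)]


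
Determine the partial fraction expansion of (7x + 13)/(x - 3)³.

(7x + 13) = A(x - 3)² + B(x - 3) + C. At x = 3: C = 7·3 + 13 = 34. Coefficients: A = 0, B = 7
Result: 7/(x - 3)² + 34/(x - 3)³


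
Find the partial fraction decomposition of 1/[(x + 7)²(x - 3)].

Cover-up at x=3: C = 1/(3 + 7)² = 1/100. Cover-up at x=-7: B = 1/(-7 - 3) = -1/10. Comparing x² coeff: A = -C = -1/100
Result: (-1/100)/(x + 7) - (1/10)/(x + 7)² + (1/100)/(x - 3)


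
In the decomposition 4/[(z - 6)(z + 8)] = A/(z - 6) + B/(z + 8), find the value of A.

Cover-up at z = 6: A = 4/(6 + 8) = 4/14 = 2/7


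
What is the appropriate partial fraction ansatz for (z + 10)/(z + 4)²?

Repeated linear factor: α/(z + 4) + β/(z + 4)²


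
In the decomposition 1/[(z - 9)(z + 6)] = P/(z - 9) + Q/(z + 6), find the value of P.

Cover-up at z = 9: P = 1/(9 + 6) = 1/15


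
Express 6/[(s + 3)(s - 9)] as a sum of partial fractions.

6/(s + 3)(s - 9) = A/(s + 3) + B/(s - 9). A = 6/(-3 - 9) = -1/2, B = 6/(9 + 3) = 1/2
Result: (-1/2)/(s + 3) + (1/2)/(s - 9)


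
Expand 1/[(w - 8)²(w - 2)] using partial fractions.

Cover-up at w=2: C = 1/(2 - 8)² = 1/36. Cover-up at w=8: B = 1/(8 - 2) = 1/6. Comparing w² coeff: A = -C = -1/36
Result: (-1/36)/(w - 8) + (1/6)/(w - 8)² + (1/36)/(w - 2)


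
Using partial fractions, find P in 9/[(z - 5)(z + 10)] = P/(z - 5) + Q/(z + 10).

Cover-up at z = 5: P = 9/(5 + 10) = 9/15 = 3/5


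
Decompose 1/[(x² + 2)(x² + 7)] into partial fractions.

Coefficient matching gives A = C = 0, B = 1/(7-2) = 1/5, D = -B = -1/5
Result: (1/5)/(x² + 2) - (1/5)/(x² + 7)


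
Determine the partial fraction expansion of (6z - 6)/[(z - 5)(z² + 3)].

At z=5: A = (6·5 - 6)/(5² + 3) = 6/7. B = -A = -6/7, C = 6 - 5·A = 12/7
Result: (6/7)/(z - 5) - ((6/7)z - 12/7)/(z² + 3)


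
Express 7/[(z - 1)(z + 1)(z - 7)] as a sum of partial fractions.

Using cover-up method: A = -7/12, B = 7/16, C = 7/48
Result: (-7/12)/(z - 1) + (7/16)/(z + 1) + (7/48)/(z - 7)


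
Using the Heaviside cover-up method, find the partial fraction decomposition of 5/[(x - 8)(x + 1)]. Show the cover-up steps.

Cover (x - 8): set x=8, get P = 5/(8 + 1) = 5/9. Cover (x + 1): set x=-1, get Q = 5/(-1 - 8) = -5/9.
Result: (5/9)/(x - 8) - (5/9)/(x + 1)


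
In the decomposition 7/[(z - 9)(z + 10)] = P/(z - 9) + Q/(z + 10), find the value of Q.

Cover-up at z = -10: Q = 7/(-10 - 9) = -7/19


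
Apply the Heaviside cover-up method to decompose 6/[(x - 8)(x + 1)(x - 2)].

Cover (x - 8), x=8: α = 6/[(8 + 1)(8 - 2)] = 1/9. Cover (x + 1), x=-1: β = 6/[(-1 - 8)(-1 - 2)] = 2/9. Cover (x - 2), x=2: γ = 6/[(2 - 8)(2 + 1)] = -1/3.
Result: (1/9)/(x - 8) + (2/9)/(x + 1) - (1/3)/(x - 2)


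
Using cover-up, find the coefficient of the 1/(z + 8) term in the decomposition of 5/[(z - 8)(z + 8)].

Cover (z + 8), set z=-8: 5/((z - 8) at z=-8) = 5/(-16) = -5/16


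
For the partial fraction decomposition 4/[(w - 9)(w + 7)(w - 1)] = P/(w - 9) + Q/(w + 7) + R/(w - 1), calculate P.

Cover-up at w = 9: P = 4/[(9 + 7)(9 - 1)] = 4/[(16)(8)] = 4/128 = 1/32


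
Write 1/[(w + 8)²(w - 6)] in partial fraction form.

Cover-up at w=6: γ = 1/(6 + 8)² = 1/196. Cover-up at w=-8: β = 1/(-8 - 6) = -1/14. Comparing w² coeff: α = -γ = -1/196
Result: (-1/196)/(w + 8) - (1/14)/(w + 8)² + (1/196)/(w - 6)


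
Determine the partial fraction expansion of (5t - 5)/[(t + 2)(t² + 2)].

At t=-2: P = (5·(-2) - 5)/((-2)² + 2) = -5/2. Q = -P = 5/2, R = 5 - (-2)·P = 0
Result: (-5/2)/(t + 2) + ((5/2)t)/(t² + 2)


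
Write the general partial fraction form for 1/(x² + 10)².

Repeated quadratic factor: (Px + Q)/(x² + 10) + (Rx + S)/(x² + 10)²


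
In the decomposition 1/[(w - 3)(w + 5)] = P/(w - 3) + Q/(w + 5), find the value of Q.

Cover-up at w = -5: Q = 1/(-5 - 3) = -1/8


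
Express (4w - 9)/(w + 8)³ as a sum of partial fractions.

(4w - 9) = P(w + 8)² + Q(w + 8) + R. At w = -8: R = 4·(-8) - 9 = -41. Coefficients: P = 0, Q = 4
Result: 4/(w + 8)² - 41/(w + 8)³


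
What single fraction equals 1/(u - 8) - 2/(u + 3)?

Common denominator (u - 8)(u + 3). Numerator: 1(u + 3) - 2(u - 8) = (u + 3) - (2u - 16) = -u + 19
Result: (-u + 19)/[(u - 8)(u + 3)]


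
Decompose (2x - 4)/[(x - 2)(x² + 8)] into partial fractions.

At x=2: P = (2·2 - 4)/(2² + 8) = 0. Q = -P = 0, R = 2 - 2·P = 2
Result: (2)/(x² + 8)


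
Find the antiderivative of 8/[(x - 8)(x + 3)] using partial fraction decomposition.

Decompose: 8/[(x - 8)(x + 3)] = (8/11)/(x - 8) - (8/11)/(x + 3). Integrate each term: (8/11) ln|(x - 8)| - (8/11) ln|(x + 3)| + C


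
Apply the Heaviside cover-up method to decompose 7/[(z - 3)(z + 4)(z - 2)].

Cover (z - 3), z=3: P = 7/[(3 + 4)(3 - 2)] = 1. Cover (z + 4), z=-4: Q = 7/[(-4 - 3)(-4 - 2)] = 1/6. Cover (z - 2), z=2: R = 7/[(2 - 3)(2 + 4)] = -7/6.
Result: 1/(z - 3) + (1/6)/(z + 4) - (7/6)/(z - 2)


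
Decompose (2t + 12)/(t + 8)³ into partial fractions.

(2t + 12) = A(t + 8)² + B(t + 8) + C. At t = -8: C = 2·(-8) + 12 = -4. Coefficients: A = 0, B = 2
Result: 2/(t + 8)² - 4/(t + 8)³


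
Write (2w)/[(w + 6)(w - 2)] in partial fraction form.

At w=-6: P = (2·(-6) + 0)/(-6 - 2) = 3/2. At w=2: Q = (2·2 + 0)/(2 + 6) = 1/2
Result: (3/2)/(w + 6) + (1/2)/(w - 2)


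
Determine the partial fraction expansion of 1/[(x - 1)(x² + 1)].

Cover-up at x = 1: α = 1/(1² + 1) = 1/2. Then β = -α = -1/2, γ = -α·(0 + 1) = -1/2
Result: (1/2)/(x - 1) - ((1/2)x + 1/2)/(x² + 1)


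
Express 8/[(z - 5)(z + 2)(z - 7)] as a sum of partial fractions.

Using cover-up method: A = -4/7, B = 8/63, C = 4/9
Result: (-4/7)/(z - 5) + (8/63)/(z + 2) + (4/9)/(z - 7)


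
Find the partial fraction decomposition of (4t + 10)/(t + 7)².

(4t + 10) = α(t + 7) + β. At t = -7: β = 4·(-7) + 10 = -18. Coeff of t: α = 4
Result: 4/(t + 7) - 18/(t + 7)²


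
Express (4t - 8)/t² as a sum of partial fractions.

(4t - 8) = At + B. At t = 0: B = 4·0 - 8 = -8. Coeff of t: A = 4
Result: 4/t - 8/t²


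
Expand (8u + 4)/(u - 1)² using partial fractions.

(8u + 4) = α(u - 1) + β. At u = 1: β = 8·1 + 4 = 12. Coeff of u: α = 8
Result: 8/(u - 1) + 12/(u - 1)²


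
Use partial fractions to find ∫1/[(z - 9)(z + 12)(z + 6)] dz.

Cover-up: A = 1/315, B = 1/126, C = -1/90. Decomposition: (1/315)/(z - 9) + (1/126)/(z + 12) - (1/90)/(z + 6). Integrate each term: (1/315) ln|(z - 9)| + (1/126) ln|(z + 12)| - (1/90) ln|(z + 6)| + C


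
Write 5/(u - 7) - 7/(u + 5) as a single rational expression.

Common denominator (u - 7)(u + 5). Numerator: 5(u + 5) - 7(u - 7) = (5u + 25) - (7u - 49) = -2u + 74
Result: (-2u + 74)/[(u - 7)(u + 5)]


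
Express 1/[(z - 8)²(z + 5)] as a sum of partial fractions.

Cover-up at z=-5: C = 1/(-5 - 8)² = 1/169. Cover-up at z=8: B = 1/(8 + 5) = 1/13. Comparing z² coeff: A = -C = -1/169
Result: (-1/169)/(z - 8) + (1/13)/(z - 8)² + (1/169)/(z + 5)


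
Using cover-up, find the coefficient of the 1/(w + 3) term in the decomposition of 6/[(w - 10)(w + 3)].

Cover (w + 3), set w=-3: 6/((w - 10) at w=-3) = 6/(-13) = -6/13


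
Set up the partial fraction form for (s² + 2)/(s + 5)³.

Repeated linear factor (power 3): A/(s + 5) + B/(s + 5)² + C/(s + 5)³


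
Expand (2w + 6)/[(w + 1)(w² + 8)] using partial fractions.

At w=-1: A = (2·(-1) + 6)/((-1)² + 8) = 4/9. B = -A = -4/9, C = 2 - (-1)·A = 22/9
Result: (4/9)/(w + 1) - ((4/9)w - 22/9)/(w² + 8)


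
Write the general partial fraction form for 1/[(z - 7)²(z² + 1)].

Repeated linear + quadratic: α/(z - 7) + β/(z - 7)² + (γz + δ)/(z² + 1)


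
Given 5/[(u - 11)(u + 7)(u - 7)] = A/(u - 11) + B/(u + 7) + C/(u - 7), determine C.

Cover-up at u = 7: C = 5/[(7 - 11)(7 + 7)] = 5/[(-4)(14)] = -5/56


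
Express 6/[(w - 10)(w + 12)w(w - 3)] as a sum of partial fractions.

Using Heaviside cover-up: (3/770)/(w - 10) - (1/660)/(w + 12) + (1/60)/w - (2/105)/(w - 3)


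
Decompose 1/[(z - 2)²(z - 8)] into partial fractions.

Cover-up at z=8: γ = 1/(8 - 2)² = 1/36. Cover-up at z=2: β = 1/(2 - 8) = -1/6. Comparing z² coeff: α = -γ = -1/36
Result: (-1/36)/(z - 2) - (1/6)/(z - 2)² + (1/36)/(z - 8)


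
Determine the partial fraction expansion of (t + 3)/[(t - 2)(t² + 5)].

At t=2: P = (1·2 + 3)/(2² + 5) = 5/9. Q = -P = -5/9, R = 1 - 2·P = -1/9
Result: (5/9)/(t - 2) - ((5/9)t + 1/9)/(t² + 5)


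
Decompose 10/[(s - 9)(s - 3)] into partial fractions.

10/(s - 9)(s - 3) = α/(s - 9) + β/(s - 3). α = 10/(9 - 3) = 5/3, β = 10/(3 - 9) = -5/3
Result: (5/3)/(s - 9) - (5/3)/(s - 3)


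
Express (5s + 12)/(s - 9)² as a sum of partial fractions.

(5s + 12) = P(s - 9) + Q. At s = 9: Q = 5·9 + 12 = 57. Coeff of s: P = 5
Result: 5/(s - 9) + 57/(s - 9)²


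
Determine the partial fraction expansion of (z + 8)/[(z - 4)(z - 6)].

At z=4: α = (1·4 + 8)/(4 - 6) = -6. At z=6: β = (1·6 + 8)/(6 - 4) = 7
Result: -6/(z - 4) + 7/(z - 6)


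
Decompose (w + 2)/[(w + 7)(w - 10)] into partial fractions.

At w=-7: α = (1·(-7) + 2)/(-7 - 10) = 5/17. At w=10: β = (1·10 + 2)/(10 + 7) = 12/17
Result: (5/17)/(w + 7) + (12/17)/(w - 10)


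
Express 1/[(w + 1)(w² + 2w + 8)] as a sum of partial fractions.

Cover-up at w = -1: α = 1/((-1)² + 2·(-1) + 8) = 1/7. Then β = -α = -1/7, γ = -α·(2 - 1) = -1/7
Result: (1/7)/(w + 1) - ((1/7)w + 1/7)/(w² + 2w + 8)


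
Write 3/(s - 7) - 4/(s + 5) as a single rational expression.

Common denominator (s - 7)(s + 5). Numerator: 3(s + 5) - 4(s - 7) = (3s + 15) - (4s - 28) = -s + 43
Result: (-s + 43)/[(s - 7)(s + 5)]


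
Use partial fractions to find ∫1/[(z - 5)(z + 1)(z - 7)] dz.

Cover-up: P = -1/12, Q = 1/48, R = 1/16. Decomposition: (-1/12)/(z - 5) + (1/48)/(z + 1) + (1/16)/(z - 7). Integrate each term: (-1/12) ln|(z - 5)| + (1/48) ln|(z + 1)| + (1/16) ln|(z - 7)| + C


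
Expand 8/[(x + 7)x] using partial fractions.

8/(x + 7)x = A/(x + 7) + B/x. A = 8/(-7 - 0) = -8/7, B = 8/(0 + 7) = 8/7
Result: (-8/7)/(x + 7) + (8/7)/x


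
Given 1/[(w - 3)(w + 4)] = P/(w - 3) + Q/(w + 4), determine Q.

Cover-up at w = -4: Q = 1/(-4 - 3) = -1/7


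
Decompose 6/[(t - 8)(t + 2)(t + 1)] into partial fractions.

Using cover-up method: A = 1/15, B = 3/5, C = -2/3
Result: (1/15)/(t - 8) + (3/5)/(t + 2) - (2/3)/(t + 1)


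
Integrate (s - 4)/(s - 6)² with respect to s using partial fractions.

Decompose: α = 1, β = 1·6 - 4 = 2, so (s - 4)/(s - 6)² = 1/(s - 6) + 2/(s - 6)². Integrate: ∫ α/(s - 6) ds = ln|(s - 6)|; ∫ β/(s - 6)² ds = -2/(s - 6). Sum: ln|(s - 6)| - 2/(s - 6) + C


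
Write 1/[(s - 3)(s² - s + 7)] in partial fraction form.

Cover-up at s = 3: α = 1/(3² - 1·3 + 7) = 1/13. Then β = -α = -1/13, γ = -α·(-1 + 3) = -2/13
Result: (1/13)/(s - 3) - ((1/13)s + 2/13)/(s² - s + 7)


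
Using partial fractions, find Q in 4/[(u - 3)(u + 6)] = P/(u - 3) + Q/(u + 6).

Cover-up at u = -6: Q = 4/(-6 - 3) = -4/9


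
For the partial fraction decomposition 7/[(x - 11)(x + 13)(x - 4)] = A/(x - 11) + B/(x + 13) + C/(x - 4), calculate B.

Cover-up at x = -13: B = 7/[(-13 - 11)(-13 - 4)] = 7/[(-24)(-17)] = 7/408


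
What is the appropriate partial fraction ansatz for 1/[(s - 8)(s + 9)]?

Distinct linear factors: A/(s - 8) + B/(s + 9)
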